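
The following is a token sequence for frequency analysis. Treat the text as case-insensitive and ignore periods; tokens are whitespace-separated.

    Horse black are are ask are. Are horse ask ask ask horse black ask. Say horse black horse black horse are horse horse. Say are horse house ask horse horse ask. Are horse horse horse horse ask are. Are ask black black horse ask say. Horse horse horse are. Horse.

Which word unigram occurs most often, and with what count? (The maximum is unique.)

"horse", 20 times

Unigram frequencies (highest first):
  horse: 20
  are: 10
  ask: 10
  black: 6
  say: 3
  house: 1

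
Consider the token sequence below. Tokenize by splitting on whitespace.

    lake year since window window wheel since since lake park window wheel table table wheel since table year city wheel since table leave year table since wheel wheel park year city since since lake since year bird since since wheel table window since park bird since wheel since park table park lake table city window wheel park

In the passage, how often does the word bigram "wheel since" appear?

Scanning the 56 overlapping bigram windows for "wheel since":
  position 6–7: wheel since
  position 15–16: wheel since
  position 20–21: wheel since
  position 47–48: wheel since

4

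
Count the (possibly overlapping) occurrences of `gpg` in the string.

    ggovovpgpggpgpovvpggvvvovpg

Sliding a length-3 window over the 27 characters (25 positions):
  position 8–10: gpg
  position 11–13: gpg

2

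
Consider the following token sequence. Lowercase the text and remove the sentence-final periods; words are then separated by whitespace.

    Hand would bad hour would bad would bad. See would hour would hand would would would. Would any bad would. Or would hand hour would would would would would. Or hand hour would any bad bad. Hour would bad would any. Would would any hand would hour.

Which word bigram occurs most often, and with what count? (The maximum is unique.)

Bigram frequencies (highest first):
  would would: 8
  hour would: 5
  would bad: 4
  would any: 4
  hand would: 3
  bad would: 3
  … (13 more, each ≤ 2)

"would would", 8 times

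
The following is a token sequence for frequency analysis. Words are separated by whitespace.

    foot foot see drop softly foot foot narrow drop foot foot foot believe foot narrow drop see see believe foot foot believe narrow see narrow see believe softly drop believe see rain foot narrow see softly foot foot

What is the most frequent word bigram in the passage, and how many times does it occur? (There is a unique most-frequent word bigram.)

Bigram frequencies (highest first):
  foot foot: 6
  foot narrow: 3
  narrow see: 3
  softly foot: 2
  narrow drop: 2
  foot believe: 2
  … (17 more, each ≤ 2)

"foot foot", 6 times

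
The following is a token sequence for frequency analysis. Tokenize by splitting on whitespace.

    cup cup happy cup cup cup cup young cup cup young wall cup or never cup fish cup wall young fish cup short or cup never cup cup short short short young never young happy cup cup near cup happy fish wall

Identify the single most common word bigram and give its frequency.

"cup cup", 7 times

Bigram frequencies (highest first):
  cup cup: 7
  cup happy: 2
  happy cup: 2
  cup young: 2
  never cup: 2
  fish cup: 2
  … (22 more, each ≤ 2)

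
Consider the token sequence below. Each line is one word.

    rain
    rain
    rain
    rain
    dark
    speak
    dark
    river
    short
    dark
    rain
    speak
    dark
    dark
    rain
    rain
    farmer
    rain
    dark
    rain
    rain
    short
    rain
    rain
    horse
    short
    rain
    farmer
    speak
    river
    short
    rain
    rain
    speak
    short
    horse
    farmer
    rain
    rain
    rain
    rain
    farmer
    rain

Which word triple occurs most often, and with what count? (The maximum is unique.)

Trigram frequencies (highest first):
  rain rain rain: 4
  dark rain rain: 2
  rain rain farmer: 2
  rain farmer rain: 2
  short rain rain: 2
  rain rain dark: 1
  … (28 more, each ≤ 1)

"rain rain rain", 4 times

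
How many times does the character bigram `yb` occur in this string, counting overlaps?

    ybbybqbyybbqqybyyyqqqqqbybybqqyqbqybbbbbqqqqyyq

7

Sliding a length-2 window over the 47 characters (46 positions):
  position 1–2: yb
  position 4–5: yb
  position 9–10: yb
  position 14–15: yb
  position 25–26: yb
  position 27–28: yb
  position 35–36: yb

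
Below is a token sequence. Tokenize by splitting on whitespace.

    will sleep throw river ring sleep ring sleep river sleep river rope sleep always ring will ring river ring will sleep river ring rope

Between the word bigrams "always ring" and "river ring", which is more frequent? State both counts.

"always ring": 1 occurrence
"river ring": 3 occurrences

"river ring" (3 vs 1)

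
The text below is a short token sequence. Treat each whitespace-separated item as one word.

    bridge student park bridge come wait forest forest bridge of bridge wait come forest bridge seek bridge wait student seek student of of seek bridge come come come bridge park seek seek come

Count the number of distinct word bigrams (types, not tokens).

33 tokens → 32 bigram windows in total.
Repeated bigrams (each contributes count−1 duplicates):
  bridge come: 2
  bridge wait: 2
  come come: 2
  forest bridge: 2
  seek bridge: 2
5 duplicate windows → 32 − 5 = 27 distinct.

27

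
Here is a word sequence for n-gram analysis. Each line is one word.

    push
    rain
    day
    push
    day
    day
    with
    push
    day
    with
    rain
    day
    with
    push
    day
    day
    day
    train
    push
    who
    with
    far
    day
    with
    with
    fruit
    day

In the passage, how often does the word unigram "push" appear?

5

Scanning the 27 tokens for "push":
  position 1: push
  position 4: push
  position 8: push
  position 14: push
  position 19: push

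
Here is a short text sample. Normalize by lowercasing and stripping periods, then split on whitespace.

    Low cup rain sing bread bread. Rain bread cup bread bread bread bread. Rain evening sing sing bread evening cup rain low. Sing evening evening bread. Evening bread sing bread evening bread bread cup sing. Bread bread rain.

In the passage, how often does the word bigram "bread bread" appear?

6

Scanning the 37 overlapping bigram windows for "bread bread":
  position 5–6: bread bread
  position 10–11: bread bread
  position 11–12: bread bread
  position 12–13: bread bread
  position 32–33: bread bread
  position 36–37: bread bread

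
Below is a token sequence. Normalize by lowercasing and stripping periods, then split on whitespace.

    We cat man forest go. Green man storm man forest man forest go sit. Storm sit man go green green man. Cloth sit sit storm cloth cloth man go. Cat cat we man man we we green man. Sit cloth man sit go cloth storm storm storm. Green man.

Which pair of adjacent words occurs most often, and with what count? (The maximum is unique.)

"green man", 4 times

Bigram frequencies (highest first):
  green man: 4
  man forest: 3
  forest go: 2
  go green: 2
  sit storm: 2
  man go: 2
  … (30 more, each ≤ 2)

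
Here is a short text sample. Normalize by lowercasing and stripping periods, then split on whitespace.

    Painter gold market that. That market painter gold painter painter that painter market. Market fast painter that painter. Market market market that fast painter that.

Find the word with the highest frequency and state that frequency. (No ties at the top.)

"painter", 8 times

Unigram frequencies (highest first):
  painter: 8
  market: 7
  that: 6
  gold: 2
  fast: 2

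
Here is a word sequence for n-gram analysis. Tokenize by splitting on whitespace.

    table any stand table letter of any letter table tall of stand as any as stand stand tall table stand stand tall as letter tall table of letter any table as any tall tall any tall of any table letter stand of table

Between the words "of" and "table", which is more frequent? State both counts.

"table" (8 vs 5)

"of": 5 occurrences
"table": 8 occurrences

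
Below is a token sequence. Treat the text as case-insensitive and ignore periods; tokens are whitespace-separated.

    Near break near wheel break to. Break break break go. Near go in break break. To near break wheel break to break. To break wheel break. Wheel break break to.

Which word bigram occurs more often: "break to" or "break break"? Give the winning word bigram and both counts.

"break to" (5 vs 4)

"break to": 5 occurrences
"break break": 4 occurrences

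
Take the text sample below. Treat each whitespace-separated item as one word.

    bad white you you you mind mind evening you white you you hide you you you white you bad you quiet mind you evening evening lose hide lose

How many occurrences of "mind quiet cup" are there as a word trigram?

0

Scanning the 26 overlapping trigram windows for "mind quiet cup":
  (none found)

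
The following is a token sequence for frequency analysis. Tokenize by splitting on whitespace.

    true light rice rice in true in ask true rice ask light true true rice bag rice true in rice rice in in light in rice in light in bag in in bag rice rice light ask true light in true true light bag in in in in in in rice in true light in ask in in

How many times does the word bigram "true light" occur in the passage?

Scanning the 57 overlapping bigram windows for "true light":
  position 1–2: true light
  position 38–39: true light
  position 42–43: true light
  position 53–54: true light

4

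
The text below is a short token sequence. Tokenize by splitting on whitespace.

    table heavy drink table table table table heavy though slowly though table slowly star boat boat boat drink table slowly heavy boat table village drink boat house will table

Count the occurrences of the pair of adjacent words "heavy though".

Scanning the 28 overlapping bigram windows for "heavy though":
  position 8–9: heavy though

1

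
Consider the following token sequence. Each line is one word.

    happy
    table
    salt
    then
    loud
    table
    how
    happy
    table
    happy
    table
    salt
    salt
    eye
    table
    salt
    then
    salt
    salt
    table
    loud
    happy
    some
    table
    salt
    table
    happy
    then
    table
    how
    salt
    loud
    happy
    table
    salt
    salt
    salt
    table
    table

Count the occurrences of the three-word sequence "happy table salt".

3

Scanning the 37 overlapping trigram windows for "happy table salt":
  position 1–3: happy table salt
  position 10–12: happy table salt
  position 33–35: happy table salt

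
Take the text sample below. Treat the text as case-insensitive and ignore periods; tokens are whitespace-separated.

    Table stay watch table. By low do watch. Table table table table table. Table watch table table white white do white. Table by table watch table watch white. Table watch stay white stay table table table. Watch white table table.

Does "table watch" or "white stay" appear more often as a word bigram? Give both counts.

"table watch": 5 occurrences
"white stay": 1 occurrence

"table watch" (5 vs 1)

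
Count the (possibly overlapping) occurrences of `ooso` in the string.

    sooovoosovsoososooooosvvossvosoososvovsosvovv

Sliding a length-4 window over the 45 characters (42 positions):
  position 6–9: ooso
  position 12–15: ooso
  position 31–34: ooso

3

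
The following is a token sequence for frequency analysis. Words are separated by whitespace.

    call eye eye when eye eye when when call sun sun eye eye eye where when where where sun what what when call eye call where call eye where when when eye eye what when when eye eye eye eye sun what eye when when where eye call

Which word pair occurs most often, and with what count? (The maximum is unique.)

Bigram frequencies (highest first):
  eye eye: 8
  when when: 4
  call eye: 3
  eye when: 3
  when eye: 3
  when call: 2
  … (18 more, each ≤ 2)

"eye eye", 8 times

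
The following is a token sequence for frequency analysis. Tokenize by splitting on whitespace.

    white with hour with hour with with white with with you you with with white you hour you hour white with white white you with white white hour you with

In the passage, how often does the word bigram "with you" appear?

Scanning the 29 overlapping bigram windows for "with you":
  position 10–11: with you

1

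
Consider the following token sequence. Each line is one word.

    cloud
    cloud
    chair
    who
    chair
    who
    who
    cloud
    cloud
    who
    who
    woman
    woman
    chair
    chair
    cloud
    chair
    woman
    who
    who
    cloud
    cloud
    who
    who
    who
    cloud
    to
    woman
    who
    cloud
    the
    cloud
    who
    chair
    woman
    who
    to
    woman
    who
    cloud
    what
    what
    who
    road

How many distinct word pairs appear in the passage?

44 tokens → 43 bigram windows in total.
Repeated bigrams (each contributes count−1 duplicates):
  who cloud: 5
  who who: 5
  woman who: 4
  cloud cloud: 3
  cloud who: 3
  chair who: 2
  chair woman: 2
  cloud chair: 2
  … (2 more repeated)
20 duplicate windows → 43 − 20 = 23 distinct.

23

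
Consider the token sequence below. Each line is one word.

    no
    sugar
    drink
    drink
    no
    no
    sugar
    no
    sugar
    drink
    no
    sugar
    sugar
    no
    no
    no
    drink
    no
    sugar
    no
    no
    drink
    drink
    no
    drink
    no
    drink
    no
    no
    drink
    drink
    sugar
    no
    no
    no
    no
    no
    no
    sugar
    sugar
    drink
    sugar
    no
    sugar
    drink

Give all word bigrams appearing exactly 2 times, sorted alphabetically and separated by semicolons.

drink sugar; sugar sugar

Bigram counts meeting the condition (exactly 2 times):
  drink sugar: 2
  sugar sugar: 2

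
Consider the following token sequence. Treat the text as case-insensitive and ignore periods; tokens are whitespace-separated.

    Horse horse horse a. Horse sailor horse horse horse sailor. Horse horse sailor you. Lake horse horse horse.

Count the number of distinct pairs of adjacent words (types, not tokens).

18 tokens → 17 bigram windows in total.
Repeated bigrams (each contributes count−1 duplicates):
  horse horse: 7
  horse sailor: 3
  sailor horse: 2
9 duplicate windows → 17 − 9 = 8 distinct.

8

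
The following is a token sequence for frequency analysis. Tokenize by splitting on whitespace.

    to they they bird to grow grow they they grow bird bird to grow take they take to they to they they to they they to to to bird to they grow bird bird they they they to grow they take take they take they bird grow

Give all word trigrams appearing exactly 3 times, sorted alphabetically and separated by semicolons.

they they to; to they they

Trigram counts meeting the condition (exactly 3 times):
  they they to: 3
  to they they: 3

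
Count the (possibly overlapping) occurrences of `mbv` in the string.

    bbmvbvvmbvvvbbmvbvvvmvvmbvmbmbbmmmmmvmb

2

Sliding a length-3 window over the 39 characters (37 positions):
  position 8–10: mbv
  position 24–26: mbv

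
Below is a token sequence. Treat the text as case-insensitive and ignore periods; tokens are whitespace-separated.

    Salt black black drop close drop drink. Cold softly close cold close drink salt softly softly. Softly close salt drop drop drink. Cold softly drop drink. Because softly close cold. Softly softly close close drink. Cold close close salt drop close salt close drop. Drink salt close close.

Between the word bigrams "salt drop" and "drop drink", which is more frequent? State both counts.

"drop drink" (4 vs 2)

"salt drop": 2 occurrences
"drop drink": 4 occurrences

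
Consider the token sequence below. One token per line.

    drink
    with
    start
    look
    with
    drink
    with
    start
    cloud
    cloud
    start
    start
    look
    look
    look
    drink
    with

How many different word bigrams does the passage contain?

17 tokens → 16 bigram windows in total.
Repeated bigrams (each contributes count−1 duplicates):
  drink with: 3
  look look: 2
  start look: 2
  with start: 2
5 duplicate windows → 16 − 5 = 11 distinct.

11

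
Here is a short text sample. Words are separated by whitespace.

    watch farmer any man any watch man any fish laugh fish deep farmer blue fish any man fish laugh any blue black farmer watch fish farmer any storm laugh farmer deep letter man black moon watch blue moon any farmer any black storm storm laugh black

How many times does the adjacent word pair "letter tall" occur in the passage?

0

Scanning the 45 overlapping bigram windows for "letter tall":
  (none found)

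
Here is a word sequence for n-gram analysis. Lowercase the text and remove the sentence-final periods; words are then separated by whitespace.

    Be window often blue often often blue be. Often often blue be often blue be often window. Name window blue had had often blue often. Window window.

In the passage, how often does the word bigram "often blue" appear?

Scanning the 26 overlapping bigram windows for "often blue":
  position 3–4: often blue
  position 6–7: often blue
  position 10–11: often blue
  position 13–14: often blue
  position 23–24: often blue

5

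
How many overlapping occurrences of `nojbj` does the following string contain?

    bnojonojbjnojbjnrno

2

Sliding a length-5 window over the 19 characters (15 positions):
  position 6–10: nojbj
  position 11–15: nojbj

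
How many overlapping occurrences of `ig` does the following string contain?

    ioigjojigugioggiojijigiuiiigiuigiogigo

Sliding a length-2 window over the 38 characters (37 positions):
  position 3–4: ig
  position 8–9: ig
  position 21–22: ig
  position 27–28: ig
  position 31–32: ig
  position 36–37: ig

6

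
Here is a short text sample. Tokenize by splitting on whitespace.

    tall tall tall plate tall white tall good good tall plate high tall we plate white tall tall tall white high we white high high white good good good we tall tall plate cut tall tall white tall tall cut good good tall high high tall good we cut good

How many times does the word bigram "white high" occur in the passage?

Scanning the 49 overlapping bigram windows for "white high":
  position 20–21: white high
  position 23–24: white high

2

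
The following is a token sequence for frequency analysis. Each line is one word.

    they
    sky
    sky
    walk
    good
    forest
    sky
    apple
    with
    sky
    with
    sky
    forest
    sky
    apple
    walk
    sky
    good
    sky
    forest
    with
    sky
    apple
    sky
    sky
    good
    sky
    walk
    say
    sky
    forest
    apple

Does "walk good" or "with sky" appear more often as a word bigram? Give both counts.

"with sky" (3 vs 1)

"walk good": 1 occurrence
"with sky": 3 occurrences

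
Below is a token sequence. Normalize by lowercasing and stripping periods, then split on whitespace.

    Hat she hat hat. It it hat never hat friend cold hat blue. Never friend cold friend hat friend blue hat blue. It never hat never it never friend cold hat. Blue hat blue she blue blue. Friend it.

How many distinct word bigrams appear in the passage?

26

39 tokens → 38 bigram windows in total.
Repeated bigrams (each contributes count−1 duplicates):
  hat blue: 4
  friend cold: 3
  blue hat: 2
  cold hat: 2
  hat friend: 2
  hat never: 2
  it never: 2
  never friend: 2
  … (1 more repeated)
12 duplicate windows → 38 − 12 = 26 distinct.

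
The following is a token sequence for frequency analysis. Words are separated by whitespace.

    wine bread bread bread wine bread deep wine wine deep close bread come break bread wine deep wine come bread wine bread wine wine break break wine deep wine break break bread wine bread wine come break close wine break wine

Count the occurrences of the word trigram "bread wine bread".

3

Scanning the 39 overlapping trigram windows for "bread wine bread":
  position 4–6: bread wine bread
  position 20–22: bread wine bread
  position 32–34: bread wine bread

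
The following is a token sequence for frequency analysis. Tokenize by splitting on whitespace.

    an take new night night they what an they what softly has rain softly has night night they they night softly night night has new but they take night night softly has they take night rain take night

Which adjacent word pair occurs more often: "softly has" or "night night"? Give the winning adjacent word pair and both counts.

"softly has": 3 occurrences
"night night": 4 occurrences

"night night" (4 vs 3)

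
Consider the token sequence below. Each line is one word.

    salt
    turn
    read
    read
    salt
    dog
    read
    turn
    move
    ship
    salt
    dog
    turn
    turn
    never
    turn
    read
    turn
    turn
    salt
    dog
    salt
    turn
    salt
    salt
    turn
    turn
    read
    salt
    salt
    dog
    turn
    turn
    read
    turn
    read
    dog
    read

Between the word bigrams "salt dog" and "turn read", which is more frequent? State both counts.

"salt dog": 4 occurrences
"turn read": 5 occurrences

"turn read" (5 vs 4)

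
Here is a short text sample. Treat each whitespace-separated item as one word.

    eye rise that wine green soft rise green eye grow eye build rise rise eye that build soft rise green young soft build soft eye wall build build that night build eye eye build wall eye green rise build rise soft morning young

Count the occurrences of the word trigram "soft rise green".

2

Scanning the 41 overlapping trigram windows for "soft rise green":
  position 6–8: soft rise green
  position 18–20: soft rise green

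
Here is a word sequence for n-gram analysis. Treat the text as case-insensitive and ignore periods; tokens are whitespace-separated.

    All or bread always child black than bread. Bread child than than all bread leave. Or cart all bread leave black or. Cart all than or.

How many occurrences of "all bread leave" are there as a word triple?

2

Scanning the 24 overlapping trigram windows for "all bread leave":
  position 13–15: all bread leave
  position 18–20: all bread leave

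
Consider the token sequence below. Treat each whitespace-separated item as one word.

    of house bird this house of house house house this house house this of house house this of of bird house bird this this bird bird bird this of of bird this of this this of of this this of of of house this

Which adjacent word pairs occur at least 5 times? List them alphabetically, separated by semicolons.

Bigram counts meeting the condition (at least 5 times):
  of of: 5
  this of: 6

of of; this of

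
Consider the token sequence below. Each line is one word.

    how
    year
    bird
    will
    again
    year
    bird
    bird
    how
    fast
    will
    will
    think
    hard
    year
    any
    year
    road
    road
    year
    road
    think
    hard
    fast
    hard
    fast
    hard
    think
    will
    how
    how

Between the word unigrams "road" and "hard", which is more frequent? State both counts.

"road": 3 occurrences
"hard": 4 occurrences

"hard" (4 vs 3)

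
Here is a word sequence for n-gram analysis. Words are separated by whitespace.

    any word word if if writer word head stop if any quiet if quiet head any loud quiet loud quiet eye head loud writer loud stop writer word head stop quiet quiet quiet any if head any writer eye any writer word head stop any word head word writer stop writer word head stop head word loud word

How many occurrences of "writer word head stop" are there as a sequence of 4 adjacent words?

Scanning the 55 overlapping 4-gram windows for "writer word head stop":
  position 6–9: writer word head stop
  position 27–30: writer word head stop
  position 41–44: writer word head stop
  position 51–54: writer word head stop

4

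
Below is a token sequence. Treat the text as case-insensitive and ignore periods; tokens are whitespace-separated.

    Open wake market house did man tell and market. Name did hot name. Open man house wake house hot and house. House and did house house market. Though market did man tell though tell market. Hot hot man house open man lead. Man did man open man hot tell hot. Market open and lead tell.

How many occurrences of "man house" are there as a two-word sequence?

2

Scanning the 54 overlapping bigram windows for "man house":
  position 15–16: man house
  position 38–39: man house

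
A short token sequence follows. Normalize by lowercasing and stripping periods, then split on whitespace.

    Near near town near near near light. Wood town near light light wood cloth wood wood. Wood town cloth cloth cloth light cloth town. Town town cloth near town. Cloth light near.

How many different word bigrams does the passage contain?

32 tokens → 31 bigram windows in total.
Repeated bigrams (each contributes count−1 duplicates):
  near near: 3
  town cloth: 3
  cloth cloth: 2
  cloth light: 2
  light wood: 2
  near light: 2
  near town: 2
  town near: 2
  … (3 more repeated)
13 duplicate windows → 31 − 13 = 18 distinct.

18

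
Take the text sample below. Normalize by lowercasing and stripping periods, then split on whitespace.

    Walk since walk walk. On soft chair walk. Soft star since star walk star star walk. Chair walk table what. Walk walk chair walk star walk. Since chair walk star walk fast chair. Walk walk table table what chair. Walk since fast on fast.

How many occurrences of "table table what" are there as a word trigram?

Scanning the 42 overlapping trigram windows for "table table what":
  position 36–38: table table what

1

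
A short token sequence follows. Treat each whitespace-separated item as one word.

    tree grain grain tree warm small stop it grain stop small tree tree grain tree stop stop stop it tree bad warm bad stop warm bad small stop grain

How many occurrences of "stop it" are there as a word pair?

2

Scanning the 28 overlapping bigram windows for "stop it":
  position 7–8: stop it
  position 18–19: stop it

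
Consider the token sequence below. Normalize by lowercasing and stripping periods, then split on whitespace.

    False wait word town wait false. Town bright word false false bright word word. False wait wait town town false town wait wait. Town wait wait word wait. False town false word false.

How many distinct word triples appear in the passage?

28

33 tokens → 31 trigram windows in total.
Repeated trigrams (each contributes count−1 duplicates):
  town wait wait: 2
  wait false town: 2
  wait wait town: 2
3 duplicate windows → 31 − 3 = 28 distinct.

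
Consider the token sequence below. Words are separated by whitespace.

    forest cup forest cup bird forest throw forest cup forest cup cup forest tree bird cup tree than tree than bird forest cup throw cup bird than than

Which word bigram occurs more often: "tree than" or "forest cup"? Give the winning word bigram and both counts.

"forest cup" (5 vs 2)

"tree than": 2 occurrences
"forest cup": 5 occurrences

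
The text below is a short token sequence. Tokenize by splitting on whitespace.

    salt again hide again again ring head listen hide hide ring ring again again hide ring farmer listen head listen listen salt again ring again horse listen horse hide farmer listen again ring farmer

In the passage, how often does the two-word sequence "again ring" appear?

Scanning the 33 overlapping bigram windows for "again ring":
  position 5–6: again ring
  position 23–24: again ring
  position 32–33: again ring

3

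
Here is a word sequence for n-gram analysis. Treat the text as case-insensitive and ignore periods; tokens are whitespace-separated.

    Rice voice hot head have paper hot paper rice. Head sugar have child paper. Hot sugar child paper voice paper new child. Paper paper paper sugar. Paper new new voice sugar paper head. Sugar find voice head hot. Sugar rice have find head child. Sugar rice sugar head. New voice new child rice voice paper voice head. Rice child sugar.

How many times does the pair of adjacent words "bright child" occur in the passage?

Scanning the 59 overlapping bigram windows for "bright child":
  (none found)

0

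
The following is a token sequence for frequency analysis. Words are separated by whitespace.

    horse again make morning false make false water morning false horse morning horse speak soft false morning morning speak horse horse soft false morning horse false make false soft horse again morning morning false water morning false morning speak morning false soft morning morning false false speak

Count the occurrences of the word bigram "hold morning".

Scanning the 46 overlapping bigram windows for "hold morning":
  (none found)

0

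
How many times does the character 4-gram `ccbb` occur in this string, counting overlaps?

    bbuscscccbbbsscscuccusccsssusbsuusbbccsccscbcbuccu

Sliding a length-4 window over the 50 characters (47 positions):
  position 8–11: ccbb

1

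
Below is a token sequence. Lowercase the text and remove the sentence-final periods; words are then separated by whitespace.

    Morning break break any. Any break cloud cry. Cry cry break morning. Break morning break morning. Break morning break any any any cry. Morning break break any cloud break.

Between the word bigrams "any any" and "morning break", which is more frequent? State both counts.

"morning break" (6 vs 3)

"any any": 3 occurrences
"morning break": 6 occurrences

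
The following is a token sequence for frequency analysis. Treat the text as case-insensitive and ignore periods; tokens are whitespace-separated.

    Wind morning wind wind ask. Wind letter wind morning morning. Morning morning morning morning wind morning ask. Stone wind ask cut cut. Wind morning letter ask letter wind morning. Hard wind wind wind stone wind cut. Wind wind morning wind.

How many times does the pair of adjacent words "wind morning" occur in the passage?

Scanning the 39 overlapping bigram windows for "wind morning":
  position 1–2: wind morning
  position 8–9: wind morning
  position 15–16: wind morning
  position 23–24: wind morning
  position 28–29: wind morning
  position 38–39: wind morning

6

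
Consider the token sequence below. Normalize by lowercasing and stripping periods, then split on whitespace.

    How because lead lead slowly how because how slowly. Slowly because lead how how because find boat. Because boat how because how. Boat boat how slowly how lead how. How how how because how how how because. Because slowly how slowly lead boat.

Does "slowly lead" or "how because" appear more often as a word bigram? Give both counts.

"how because" (6 vs 1)

"slowly lead": 1 occurrence
"how because": 6 occurrences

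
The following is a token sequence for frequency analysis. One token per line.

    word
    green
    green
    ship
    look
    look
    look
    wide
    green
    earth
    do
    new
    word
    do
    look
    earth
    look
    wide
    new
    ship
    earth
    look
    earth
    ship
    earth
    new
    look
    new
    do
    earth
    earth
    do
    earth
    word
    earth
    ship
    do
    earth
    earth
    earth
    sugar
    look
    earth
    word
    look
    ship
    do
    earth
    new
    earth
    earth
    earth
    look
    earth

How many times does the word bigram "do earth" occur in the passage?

Scanning the 53 overlapping bigram windows for "do earth":
  position 29–30: do earth
  position 32–33: do earth
  position 37–38: do earth
  position 47–48: do earth

4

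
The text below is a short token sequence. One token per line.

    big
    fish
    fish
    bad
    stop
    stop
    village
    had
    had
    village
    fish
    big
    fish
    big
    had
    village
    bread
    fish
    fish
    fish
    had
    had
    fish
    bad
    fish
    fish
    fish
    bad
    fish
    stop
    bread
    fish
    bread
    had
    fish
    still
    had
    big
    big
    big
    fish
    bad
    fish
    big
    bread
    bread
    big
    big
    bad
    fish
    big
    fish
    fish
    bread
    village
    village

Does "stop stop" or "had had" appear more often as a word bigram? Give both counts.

"stop stop": 1 occurrence
"had had": 2 occurrences

"had had" (2 vs 1)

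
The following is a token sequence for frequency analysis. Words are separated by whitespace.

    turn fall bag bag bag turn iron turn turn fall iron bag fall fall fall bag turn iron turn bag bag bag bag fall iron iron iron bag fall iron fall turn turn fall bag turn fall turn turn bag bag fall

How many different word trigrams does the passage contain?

28

42 tokens → 40 trigram windows in total.
Repeated trigrams (each contributes count−1 duplicates):
  bag bag bag: 3
  bag bag fall: 2
  bag fall iron: 2
  bag turn iron: 2
  fall bag turn: 2
  fall turn turn: 2
  iron bag fall: 2
  turn bag bag: 2
  … (3 more repeated)
12 duplicate windows → 40 − 12 = 28 distinct.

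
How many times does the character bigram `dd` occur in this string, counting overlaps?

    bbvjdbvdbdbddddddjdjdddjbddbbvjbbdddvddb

Sliding a length-2 window over the 40 characters (39 positions):
  position 12–13: dd
  position 13–14: dd
  position 14–15: dd
  position 15–16: dd
  position 16–17: dd
  position 21–22: dd
  position 22–23: dd
  position 26–27: dd
  position 34–35: dd
  position 35–36: dd
  … (1 more)

11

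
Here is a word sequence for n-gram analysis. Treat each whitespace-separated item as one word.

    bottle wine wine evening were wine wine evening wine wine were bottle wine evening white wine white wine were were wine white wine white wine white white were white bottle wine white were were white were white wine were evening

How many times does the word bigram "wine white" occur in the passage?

Scanning the 39 overlapping bigram windows for "wine white":
  position 16–17: wine white
  position 21–22: wine white
  position 23–24: wine white
  position 25–26: wine white
  position 31–32: wine white

5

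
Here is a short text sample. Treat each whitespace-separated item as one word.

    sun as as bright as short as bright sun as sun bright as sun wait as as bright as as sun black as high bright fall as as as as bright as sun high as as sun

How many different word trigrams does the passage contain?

28

37 tokens → 35 trigram windows in total.
Repeated trigrams (each contributes count−1 duplicates):
  as as bright: 3
  as bright as: 3
  as as as: 2
  as as sun: 2
  bright as sun: 2
7 duplicate windows → 35 − 7 = 28 distinct.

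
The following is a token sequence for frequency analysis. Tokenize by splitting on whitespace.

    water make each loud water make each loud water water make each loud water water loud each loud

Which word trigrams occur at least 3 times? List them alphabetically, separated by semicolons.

each loud water; make each loud; water make each

Trigram counts meeting the condition (at least 3 times):
  each loud water: 3
  make each loud: 3
  water make each: 3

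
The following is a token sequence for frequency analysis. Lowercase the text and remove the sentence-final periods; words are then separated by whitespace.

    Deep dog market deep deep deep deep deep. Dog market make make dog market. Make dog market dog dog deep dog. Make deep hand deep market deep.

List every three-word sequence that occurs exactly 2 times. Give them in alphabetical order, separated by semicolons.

deep dog market; dog market make; make dog market

Trigram counts meeting the condition (exactly 2 times):
  deep dog market: 2
  dog market make: 2
  make dog market: 2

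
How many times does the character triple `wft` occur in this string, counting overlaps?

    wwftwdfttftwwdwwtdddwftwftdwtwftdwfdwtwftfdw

5

Sliding a length-3 window over the 44 characters (42 positions):
  position 2–4: wft
  position 21–23: wft
  position 24–26: wft
  position 30–32: wft
  position 39–41: wft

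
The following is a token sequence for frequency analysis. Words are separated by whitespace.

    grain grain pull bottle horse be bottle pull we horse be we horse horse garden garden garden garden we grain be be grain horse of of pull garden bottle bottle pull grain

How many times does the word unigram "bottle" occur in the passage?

4

Scanning the 32 tokens for "bottle":
  position 4: bottle
  position 7: bottle
  position 29: bottle
  position 30: bottle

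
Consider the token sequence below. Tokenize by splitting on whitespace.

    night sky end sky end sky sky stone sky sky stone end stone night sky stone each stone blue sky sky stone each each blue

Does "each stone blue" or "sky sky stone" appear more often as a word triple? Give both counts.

"sky sky stone" (3 vs 1)

"each stone blue": 1 occurrence
"sky sky stone": 3 occurrences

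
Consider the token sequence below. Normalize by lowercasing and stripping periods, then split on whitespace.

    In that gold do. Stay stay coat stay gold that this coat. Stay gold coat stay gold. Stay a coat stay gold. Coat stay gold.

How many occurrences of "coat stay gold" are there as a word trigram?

Scanning the 23 overlapping trigram windows for "coat stay gold":
  position 7–9: coat stay gold
  position 12–14: coat stay gold
  position 15–17: coat stay gold
  position 20–22: coat stay gold
  position 23–25: coat stay gold

5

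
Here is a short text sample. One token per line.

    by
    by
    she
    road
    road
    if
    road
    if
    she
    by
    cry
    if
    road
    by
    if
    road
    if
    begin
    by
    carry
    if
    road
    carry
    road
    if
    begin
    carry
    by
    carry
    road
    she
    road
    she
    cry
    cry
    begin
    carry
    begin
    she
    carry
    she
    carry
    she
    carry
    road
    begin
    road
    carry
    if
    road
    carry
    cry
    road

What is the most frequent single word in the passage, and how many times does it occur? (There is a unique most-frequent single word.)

"road", 13 times

Unigram frequencies (highest first):
  road: 13
  carry: 10
  if: 8
  she: 7
  by: 6
  begin: 5
  … (1 more, each ≤ 4)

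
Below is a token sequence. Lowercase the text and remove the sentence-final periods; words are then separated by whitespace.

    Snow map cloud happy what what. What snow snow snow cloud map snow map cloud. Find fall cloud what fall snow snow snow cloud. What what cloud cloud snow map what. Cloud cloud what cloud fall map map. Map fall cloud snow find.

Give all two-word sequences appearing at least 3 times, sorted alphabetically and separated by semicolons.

Bigram counts meeting the condition (at least 3 times):
  cloud what: 3
  snow map: 3
  snow snow: 4
  what cloud: 3
  what what: 3

cloud what; snow map; snow snow; what cloud; what what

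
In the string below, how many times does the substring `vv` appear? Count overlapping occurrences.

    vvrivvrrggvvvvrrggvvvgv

Sliding a length-2 window over the 23 characters (22 positions):
  position 1–2: vv
  position 5–6: vv
  position 11–12: vv
  position 12–13: vv
  position 13–14: vv
  position 19–20: vv
  position 20–21: vv

7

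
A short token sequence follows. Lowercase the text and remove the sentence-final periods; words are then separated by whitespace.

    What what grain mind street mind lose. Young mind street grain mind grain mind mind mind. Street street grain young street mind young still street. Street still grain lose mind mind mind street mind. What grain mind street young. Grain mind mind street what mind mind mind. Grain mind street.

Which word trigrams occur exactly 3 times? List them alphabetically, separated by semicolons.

grain mind street; mind mind mind; mind mind street

Trigram counts meeting the condition (exactly 3 times):
  grain mind street: 3
  mind mind mind: 3
  mind mind street: 3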